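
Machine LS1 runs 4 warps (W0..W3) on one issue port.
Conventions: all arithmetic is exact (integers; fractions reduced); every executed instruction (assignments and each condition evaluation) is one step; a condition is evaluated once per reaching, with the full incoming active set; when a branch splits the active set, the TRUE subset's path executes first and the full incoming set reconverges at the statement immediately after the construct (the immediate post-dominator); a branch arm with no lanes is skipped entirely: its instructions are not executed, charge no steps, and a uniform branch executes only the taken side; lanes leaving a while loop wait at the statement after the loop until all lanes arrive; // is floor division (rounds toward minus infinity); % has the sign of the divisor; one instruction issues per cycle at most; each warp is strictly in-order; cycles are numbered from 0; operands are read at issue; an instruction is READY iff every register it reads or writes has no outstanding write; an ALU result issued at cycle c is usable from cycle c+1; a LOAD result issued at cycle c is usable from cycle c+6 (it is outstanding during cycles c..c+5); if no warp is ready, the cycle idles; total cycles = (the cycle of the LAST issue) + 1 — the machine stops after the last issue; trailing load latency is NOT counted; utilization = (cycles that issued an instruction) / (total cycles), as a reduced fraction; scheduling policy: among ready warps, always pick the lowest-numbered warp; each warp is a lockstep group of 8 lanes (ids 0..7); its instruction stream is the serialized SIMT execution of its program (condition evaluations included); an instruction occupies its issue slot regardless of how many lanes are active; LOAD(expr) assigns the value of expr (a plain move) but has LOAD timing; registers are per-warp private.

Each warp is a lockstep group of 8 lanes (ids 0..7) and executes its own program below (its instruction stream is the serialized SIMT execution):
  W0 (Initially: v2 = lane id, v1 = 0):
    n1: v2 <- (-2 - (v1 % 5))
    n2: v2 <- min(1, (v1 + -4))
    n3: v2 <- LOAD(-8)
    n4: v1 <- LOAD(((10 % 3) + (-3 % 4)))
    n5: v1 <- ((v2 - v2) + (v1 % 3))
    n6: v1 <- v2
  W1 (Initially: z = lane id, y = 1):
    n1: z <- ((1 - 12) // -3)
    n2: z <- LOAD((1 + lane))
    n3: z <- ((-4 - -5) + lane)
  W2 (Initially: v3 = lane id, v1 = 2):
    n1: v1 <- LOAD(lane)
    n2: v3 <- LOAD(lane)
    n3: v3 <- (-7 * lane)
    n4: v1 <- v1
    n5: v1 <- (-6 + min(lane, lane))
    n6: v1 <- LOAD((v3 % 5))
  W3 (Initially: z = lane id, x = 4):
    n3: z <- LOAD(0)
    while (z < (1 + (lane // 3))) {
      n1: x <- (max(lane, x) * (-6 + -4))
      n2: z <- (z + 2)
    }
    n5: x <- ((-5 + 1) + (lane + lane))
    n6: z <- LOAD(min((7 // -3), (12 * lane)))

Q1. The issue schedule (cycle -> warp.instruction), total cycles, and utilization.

cycle 0: W0.I0
cycle 1: W0.I1
cycle 2: W0.I2
cycle 3: W0.I3
cycle 4: W1.I0
cycle 5: W1.I1
cycle 6: W2.I0
cycle 7: W2.I1
cycle 8: W3.I0
cycle 9: W0.I4
cycle 10: W0.I5
cycle 11: W1.I2
cycle 12: idle
cycle 13: W2.I2
cycle 14: W2.I3
cycle 15: W2.I4
cycle 16: W2.I5
cycle 17: W3.I1
cycle 18: W3.I2
cycle 19: W3.I3
cycle 20: W3.I4
cycle 21: W3.I5
cycle 22: W3.I6
cycle 23: W3.I7
cycle 24: W3.I8
cycle 25: W3.I9

Answer: 26 cycles, utilization 25/26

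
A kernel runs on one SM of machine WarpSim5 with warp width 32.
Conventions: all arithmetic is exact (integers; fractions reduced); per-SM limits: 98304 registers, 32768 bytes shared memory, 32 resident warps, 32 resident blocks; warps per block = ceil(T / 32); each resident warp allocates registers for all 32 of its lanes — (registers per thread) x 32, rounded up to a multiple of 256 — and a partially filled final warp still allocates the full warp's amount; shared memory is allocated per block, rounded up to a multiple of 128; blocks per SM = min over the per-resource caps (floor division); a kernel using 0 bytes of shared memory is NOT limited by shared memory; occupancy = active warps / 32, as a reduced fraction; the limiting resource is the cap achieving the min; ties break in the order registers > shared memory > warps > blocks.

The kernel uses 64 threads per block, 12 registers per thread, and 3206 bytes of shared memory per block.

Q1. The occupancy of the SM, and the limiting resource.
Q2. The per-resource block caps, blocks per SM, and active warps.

Answer: occupancy 9/16, limited by shared memory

registers: 96 blocks
shared memory: 9 blocks
warps: 16 blocks
blocks: 32 blocks

Answer: 9 blocks, 18 active warps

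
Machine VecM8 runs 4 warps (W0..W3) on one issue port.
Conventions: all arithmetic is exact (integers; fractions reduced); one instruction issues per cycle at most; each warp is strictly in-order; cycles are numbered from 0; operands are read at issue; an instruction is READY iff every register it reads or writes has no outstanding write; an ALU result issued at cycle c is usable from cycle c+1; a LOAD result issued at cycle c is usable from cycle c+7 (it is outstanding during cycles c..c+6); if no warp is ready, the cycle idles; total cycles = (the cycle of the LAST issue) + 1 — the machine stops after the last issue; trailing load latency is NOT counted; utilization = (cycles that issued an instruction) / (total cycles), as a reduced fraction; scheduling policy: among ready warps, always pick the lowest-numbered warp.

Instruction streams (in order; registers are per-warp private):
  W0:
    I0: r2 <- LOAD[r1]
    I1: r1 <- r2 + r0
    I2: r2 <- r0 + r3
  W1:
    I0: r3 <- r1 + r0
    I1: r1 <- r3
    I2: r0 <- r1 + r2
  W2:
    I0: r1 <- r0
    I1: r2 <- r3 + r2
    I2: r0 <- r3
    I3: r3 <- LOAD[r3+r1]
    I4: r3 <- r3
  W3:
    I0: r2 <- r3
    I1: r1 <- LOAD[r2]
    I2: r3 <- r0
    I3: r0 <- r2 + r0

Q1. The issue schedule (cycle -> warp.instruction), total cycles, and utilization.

cycle 0: W0.I0
cycle 1: W1.I0
cycle 2: W1.I1
cycle 3: W1.I2
cycle 4: W2.I0
cycle 5: W2.I1
cycle 6: W2.I2
cycle 7: W0.I1
cycle 8: W0.I2
cycle 9: W2.I3
cycle 10: W3.I0
cycle 11: W3.I1
cycle 12: W3.I2
cycle 13: W3.I3
cycle 14: idle
cycle 15: idle
cycle 16: W2.I4

Answer: 17 cycles, utilization 15/17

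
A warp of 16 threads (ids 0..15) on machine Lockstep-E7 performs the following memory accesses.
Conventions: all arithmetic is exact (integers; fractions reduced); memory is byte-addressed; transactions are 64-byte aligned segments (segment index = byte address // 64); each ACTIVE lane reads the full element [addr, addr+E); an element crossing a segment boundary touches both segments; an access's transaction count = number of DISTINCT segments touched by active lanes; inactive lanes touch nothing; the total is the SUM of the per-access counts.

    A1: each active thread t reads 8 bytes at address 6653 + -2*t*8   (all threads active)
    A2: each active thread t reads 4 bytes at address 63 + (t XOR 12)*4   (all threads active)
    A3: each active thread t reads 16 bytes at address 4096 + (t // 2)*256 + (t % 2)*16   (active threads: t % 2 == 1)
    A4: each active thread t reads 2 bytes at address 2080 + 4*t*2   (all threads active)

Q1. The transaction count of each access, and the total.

A1: 5 transactions
A2: 2 transactions
A3: 8 transactions
A4: 3 transactions

Answer: 5,2,8,3; total 18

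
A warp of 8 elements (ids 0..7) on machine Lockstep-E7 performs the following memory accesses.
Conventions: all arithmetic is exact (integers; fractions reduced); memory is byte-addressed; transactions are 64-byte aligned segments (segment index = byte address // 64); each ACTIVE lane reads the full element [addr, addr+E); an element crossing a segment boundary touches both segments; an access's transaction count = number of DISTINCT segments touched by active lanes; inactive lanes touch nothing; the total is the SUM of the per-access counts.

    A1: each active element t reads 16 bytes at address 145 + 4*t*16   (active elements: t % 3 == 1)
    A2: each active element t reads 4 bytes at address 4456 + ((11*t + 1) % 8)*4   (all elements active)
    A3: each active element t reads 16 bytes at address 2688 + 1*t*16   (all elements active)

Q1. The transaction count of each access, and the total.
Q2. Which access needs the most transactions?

A1: 3 transactions
A2: 2 transactions
A3: 2 transactions

Answer: 3,2,2; total 7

Answer: A1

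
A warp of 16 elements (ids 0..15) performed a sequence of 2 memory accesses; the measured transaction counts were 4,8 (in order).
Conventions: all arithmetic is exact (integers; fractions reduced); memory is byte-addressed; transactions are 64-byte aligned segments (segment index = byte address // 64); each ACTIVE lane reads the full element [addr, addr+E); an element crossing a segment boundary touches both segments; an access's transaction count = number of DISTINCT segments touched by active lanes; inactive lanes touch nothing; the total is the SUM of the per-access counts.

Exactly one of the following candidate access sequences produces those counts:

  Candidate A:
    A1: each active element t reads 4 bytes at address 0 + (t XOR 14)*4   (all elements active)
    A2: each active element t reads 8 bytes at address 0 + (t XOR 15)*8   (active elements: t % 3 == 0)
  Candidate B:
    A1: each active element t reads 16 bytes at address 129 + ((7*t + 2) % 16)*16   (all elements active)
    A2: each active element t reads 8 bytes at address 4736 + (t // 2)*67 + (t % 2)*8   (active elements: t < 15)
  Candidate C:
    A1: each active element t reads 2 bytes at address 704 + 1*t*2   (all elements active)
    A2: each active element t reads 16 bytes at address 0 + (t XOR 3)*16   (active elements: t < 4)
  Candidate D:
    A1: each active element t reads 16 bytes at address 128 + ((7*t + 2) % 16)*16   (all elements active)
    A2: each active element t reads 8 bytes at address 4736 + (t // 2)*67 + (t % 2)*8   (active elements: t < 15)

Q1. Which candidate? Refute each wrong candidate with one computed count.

A: A1 gives 1 transaction, not 4
B: A1 gives 5 transactions, not 4
C: A1 gives 1 transaction, not 4
D: all counts match (4,8)

Answer: D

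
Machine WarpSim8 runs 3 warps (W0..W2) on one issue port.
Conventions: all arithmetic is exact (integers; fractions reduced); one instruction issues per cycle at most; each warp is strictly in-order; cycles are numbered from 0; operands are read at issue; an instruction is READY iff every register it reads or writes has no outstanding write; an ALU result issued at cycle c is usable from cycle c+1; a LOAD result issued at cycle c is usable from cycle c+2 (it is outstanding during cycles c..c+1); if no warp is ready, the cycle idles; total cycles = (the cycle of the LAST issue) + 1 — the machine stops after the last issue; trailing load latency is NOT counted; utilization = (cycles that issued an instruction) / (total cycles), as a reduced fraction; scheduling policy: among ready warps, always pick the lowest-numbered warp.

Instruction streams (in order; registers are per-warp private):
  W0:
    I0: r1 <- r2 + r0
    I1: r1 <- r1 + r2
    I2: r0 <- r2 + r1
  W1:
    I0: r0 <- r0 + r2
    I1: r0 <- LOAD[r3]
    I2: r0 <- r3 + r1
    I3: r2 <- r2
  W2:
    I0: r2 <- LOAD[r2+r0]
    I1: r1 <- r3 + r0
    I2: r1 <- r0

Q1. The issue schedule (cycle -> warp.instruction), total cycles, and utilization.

cycle 0: W0.I0
cycle 1: W0.I1
cycle 2: W0.I2
cycle 3: W1.I0
cycle 4: W1.I1
cycle 5: W2.I0
cycle 6: W1.I2
cycle 7: W1.I3
cycle 8: W2.I1
cycle 9: W2.I2

Answer: 10 cycles, utilization 1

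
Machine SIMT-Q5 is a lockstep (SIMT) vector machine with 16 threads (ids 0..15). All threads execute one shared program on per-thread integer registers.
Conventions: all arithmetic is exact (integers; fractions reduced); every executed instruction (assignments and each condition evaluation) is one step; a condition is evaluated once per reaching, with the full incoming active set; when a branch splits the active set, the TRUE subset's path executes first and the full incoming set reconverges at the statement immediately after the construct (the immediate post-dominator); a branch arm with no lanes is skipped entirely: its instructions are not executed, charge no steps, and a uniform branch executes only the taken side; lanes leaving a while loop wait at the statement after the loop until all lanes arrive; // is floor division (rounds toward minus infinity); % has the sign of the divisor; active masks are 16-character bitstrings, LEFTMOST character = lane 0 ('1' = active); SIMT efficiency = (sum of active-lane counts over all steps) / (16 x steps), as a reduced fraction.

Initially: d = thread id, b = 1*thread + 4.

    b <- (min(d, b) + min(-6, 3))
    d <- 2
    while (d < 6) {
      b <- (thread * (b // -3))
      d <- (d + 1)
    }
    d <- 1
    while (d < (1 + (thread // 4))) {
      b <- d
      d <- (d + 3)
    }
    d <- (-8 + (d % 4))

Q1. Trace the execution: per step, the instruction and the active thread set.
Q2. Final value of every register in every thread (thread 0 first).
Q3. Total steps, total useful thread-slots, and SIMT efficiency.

step 0: b <- (min(d, b) + min(-6, 3)) 1111111111111111
step 1: d <- 2                       1111111111111111
step 2: eval (d < 6)                 1111111111111111
step 3: b <- (thread * (b // -3))    1111111111111111
step 4: d <- (d + 1)                 1111111111111111
step 5: eval (d < 6)                 1111111111111111
step 6: b <- (thread * (b // -3))    1111111111111111
step 7: d <- (d + 1)                 1111111111111111
step 8: eval (d < 6)                 1111111111111111
step 9: b <- (thread * (b // -3))    1111111111111111
step 10: d <- (d + 1)                 1111111111111111
step 11: eval (d < 6)                 1111111111111111
step 12: b <- (thread * (b // -3))    1111111111111111
step 13: d <- (d + 1)                 1111111111111111
step 14: eval (d < 6)                 1111111111111111
step 15: d <- 1                       1111111111111111
step 16: eval (d < (1 + (thread // 4))) 1111111111111111
step 17: b <- d                       0000111111111111
step 18: d <- (d + 3)                 0000111111111111
step 19: eval (d < (1 + (thread // 4))) 0000111111111111
step 20: d <- (-8 + (d % 4))          1111111111111111

Answer: 21 steps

d: -7,-7,-7,-7,-8,-8,-8,-8,-8,-8,-8,-8,-8,-8,-8,-8
b: 0,0,0,-3,1,1,1,1,1,1,1,1,1,1,1,1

steps = 21; useful = 324; efficiency = 324/336 = 27/28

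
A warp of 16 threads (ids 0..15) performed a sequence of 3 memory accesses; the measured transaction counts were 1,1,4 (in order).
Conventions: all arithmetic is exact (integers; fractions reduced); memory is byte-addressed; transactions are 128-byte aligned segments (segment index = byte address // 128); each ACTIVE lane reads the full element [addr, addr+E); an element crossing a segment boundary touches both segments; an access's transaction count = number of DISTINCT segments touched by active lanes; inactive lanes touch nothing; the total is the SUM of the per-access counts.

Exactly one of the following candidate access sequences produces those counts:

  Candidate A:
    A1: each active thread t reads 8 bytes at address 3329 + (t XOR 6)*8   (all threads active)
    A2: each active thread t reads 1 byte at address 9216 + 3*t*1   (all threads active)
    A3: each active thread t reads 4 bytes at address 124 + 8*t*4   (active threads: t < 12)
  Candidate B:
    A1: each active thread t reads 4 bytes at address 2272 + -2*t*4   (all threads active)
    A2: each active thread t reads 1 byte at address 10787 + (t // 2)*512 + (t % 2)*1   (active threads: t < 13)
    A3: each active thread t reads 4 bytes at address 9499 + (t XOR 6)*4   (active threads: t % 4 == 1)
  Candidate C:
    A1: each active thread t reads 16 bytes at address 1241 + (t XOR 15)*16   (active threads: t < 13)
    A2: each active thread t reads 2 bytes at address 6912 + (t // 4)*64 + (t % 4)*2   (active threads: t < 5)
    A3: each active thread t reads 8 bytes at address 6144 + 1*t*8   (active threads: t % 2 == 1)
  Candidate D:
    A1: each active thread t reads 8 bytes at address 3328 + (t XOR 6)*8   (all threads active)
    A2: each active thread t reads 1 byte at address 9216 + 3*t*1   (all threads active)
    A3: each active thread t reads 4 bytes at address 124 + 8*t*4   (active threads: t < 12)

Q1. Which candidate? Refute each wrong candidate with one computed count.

A: A1 gives 2 transactions, not 1
B: A1 gives 2 transactions, not 1
C: A1 gives 2 transactions, not 1
D: all counts match (1,1,4)

Answer: D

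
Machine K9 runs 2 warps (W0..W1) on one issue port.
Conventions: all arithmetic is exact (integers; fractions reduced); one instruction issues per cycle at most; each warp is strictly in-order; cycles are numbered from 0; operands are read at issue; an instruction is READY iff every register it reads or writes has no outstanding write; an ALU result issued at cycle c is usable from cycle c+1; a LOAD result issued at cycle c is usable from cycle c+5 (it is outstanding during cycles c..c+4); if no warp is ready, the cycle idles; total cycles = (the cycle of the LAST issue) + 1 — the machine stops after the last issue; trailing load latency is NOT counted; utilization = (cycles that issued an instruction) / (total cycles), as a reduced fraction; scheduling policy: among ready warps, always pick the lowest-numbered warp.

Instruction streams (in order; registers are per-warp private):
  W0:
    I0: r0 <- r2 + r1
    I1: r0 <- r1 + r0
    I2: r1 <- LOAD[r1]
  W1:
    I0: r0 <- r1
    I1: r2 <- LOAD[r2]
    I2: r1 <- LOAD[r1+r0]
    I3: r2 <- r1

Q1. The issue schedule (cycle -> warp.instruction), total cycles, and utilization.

cycle 0: W0.I0
cycle 1: W0.I1
cycle 2: W0.I2
cycle 3: W1.I0
cycle 4: W1.I1
cycle 5: W1.I2
cycle 6: idle
cycle 7: idle
cycle 8: idle
cycle 9: idle
cycle 10: W1.I3

Answer: 11 cycles, utilization 7/11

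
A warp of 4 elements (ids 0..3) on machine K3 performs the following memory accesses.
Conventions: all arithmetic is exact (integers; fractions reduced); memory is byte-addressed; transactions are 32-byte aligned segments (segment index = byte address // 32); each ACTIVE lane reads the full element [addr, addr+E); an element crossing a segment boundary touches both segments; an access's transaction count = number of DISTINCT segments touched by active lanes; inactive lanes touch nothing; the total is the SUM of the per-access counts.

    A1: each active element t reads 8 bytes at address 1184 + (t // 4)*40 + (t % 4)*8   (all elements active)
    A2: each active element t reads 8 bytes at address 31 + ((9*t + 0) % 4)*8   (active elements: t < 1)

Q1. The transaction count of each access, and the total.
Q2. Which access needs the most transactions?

A1: 1 transaction
A2: 2 transactions

Answer: 1,2; total 3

Answer: A2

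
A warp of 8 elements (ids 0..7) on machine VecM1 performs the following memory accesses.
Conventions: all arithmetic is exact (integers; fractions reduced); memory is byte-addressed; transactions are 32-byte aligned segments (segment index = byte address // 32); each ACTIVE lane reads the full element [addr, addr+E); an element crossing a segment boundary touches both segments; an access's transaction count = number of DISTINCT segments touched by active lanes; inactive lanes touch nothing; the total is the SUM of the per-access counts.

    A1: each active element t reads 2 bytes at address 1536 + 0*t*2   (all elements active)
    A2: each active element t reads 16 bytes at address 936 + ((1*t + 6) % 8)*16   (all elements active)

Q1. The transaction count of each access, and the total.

A1: 1 transaction
A2: 5 transactions

Answer: 1,5; total 6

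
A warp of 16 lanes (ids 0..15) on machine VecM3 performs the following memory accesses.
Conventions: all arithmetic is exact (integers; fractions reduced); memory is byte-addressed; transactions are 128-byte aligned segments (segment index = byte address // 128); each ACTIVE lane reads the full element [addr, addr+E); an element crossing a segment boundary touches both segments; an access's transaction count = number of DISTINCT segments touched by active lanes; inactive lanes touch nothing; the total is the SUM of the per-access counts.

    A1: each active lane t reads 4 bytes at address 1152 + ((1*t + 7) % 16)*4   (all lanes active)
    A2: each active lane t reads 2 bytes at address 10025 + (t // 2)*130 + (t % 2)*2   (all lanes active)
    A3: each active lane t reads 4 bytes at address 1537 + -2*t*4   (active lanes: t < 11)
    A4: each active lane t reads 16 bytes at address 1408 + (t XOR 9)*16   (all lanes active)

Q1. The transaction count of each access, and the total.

A1: 1 transaction
A2: 8 transactions
A3: 2 transactions
A4: 2 transactions

Answer: 1,8,2,2; total 13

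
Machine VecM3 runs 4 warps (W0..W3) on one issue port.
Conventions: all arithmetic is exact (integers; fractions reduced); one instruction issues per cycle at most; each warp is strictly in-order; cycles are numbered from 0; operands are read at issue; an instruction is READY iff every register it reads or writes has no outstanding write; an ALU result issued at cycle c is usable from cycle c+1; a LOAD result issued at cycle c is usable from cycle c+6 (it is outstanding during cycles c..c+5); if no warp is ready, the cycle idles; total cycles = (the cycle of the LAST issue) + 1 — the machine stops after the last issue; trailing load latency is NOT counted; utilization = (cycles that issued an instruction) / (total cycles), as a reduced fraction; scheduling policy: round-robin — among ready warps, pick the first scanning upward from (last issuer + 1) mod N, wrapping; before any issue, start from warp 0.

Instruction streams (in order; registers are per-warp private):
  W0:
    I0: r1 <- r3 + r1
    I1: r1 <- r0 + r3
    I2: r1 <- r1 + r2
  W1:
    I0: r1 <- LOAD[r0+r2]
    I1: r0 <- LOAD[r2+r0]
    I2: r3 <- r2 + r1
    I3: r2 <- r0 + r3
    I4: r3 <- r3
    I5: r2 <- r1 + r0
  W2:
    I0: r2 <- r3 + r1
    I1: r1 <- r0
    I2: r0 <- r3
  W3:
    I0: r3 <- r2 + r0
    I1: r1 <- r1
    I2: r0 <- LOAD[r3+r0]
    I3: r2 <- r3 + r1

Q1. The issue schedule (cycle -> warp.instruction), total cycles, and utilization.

cycle 0: W0.I0
cycle 1: W1.I0
cycle 2: W2.I0
cycle 3: W3.I0
cycle 4: W0.I1
cycle 5: W1.I1
cycle 6: W2.I1
cycle 7: W3.I1
cycle 8: W0.I2
cycle 9: W1.I2
cycle 10: W2.I2
cycle 11: W3.I2
cycle 12: W1.I3
cycle 13: W3.I3
cycle 14: W1.I4
cycle 15: W1.I5

Answer: 16 cycles, utilization 1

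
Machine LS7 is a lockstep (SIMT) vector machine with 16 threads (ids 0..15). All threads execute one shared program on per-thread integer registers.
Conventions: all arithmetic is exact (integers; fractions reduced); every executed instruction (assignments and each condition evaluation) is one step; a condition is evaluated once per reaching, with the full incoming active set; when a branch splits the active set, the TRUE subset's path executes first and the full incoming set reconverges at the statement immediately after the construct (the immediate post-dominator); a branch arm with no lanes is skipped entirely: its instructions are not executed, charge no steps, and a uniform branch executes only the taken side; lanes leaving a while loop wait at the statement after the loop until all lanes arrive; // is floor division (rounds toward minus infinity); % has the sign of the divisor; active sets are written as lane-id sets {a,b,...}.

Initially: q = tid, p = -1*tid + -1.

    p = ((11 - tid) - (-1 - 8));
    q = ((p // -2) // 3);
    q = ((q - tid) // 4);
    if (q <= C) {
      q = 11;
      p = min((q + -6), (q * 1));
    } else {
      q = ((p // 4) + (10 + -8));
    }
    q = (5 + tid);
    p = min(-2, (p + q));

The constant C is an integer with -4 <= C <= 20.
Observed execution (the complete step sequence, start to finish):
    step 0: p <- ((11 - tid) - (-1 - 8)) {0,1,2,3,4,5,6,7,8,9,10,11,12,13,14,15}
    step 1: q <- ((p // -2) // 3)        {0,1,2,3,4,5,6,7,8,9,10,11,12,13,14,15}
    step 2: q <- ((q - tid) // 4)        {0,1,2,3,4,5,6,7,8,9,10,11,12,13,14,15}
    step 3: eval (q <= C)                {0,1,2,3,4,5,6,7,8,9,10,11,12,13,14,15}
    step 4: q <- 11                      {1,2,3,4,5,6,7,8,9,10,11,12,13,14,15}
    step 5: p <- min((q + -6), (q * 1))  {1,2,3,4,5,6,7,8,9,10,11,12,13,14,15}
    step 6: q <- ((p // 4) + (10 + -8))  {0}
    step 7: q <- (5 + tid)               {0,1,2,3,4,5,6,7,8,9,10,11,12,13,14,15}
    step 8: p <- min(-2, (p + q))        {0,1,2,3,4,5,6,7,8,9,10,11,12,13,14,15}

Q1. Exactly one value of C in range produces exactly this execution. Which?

Answer: C = -2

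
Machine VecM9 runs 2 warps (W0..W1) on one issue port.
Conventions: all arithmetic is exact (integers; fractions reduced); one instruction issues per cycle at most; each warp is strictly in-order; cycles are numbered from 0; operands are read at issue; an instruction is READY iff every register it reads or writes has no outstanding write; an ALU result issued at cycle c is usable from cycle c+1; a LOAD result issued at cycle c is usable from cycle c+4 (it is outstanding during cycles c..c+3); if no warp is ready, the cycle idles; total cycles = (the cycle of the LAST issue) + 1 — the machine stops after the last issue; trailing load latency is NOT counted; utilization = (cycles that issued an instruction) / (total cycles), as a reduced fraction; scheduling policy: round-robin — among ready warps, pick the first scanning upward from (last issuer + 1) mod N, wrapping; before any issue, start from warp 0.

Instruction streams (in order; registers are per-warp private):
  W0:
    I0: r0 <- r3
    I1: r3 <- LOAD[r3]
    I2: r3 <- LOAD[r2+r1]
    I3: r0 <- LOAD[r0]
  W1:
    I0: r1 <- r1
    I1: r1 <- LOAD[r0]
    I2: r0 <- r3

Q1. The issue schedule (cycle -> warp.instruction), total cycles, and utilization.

cycle 0: W0.I0
cycle 1: W1.I0
cycle 2: W0.I1
cycle 3: W1.I1
cycle 4: W1.I2
cycle 5: idle
cycle 6: W0.I2
cycle 7: W0.I3

Answer: 8 cycles, utilization 7/8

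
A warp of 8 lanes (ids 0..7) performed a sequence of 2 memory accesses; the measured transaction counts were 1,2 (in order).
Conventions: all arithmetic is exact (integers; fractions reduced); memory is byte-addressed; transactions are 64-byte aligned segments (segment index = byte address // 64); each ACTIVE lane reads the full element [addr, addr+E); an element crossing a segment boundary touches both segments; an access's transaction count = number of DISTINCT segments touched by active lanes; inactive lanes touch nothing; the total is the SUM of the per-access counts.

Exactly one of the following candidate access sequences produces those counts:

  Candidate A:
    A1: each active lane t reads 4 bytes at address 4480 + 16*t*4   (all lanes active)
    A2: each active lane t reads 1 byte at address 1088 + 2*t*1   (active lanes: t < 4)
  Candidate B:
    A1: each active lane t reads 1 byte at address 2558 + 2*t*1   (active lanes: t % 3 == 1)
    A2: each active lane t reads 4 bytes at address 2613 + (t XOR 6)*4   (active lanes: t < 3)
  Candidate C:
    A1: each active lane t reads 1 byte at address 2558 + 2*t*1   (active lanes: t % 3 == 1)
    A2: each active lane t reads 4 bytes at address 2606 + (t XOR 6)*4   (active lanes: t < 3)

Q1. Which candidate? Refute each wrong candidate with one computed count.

A: A1 gives 8 transactions, not 1
B: A2 gives 1 transaction, not 2
C: all counts match (1,2)

Answer: C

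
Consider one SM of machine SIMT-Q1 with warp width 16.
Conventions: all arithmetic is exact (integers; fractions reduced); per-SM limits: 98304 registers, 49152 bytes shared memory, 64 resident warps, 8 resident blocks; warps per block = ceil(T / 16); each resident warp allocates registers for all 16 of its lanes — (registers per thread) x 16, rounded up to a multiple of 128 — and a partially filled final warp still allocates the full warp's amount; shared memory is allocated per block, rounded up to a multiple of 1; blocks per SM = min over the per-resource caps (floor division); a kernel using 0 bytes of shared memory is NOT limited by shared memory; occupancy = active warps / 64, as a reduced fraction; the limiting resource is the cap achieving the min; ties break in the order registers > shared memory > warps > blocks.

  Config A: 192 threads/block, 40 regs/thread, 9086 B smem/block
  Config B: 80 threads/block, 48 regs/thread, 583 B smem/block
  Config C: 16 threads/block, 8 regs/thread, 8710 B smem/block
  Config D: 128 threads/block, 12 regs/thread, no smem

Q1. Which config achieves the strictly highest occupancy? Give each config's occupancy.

occupancies: A 15/16, B 5/8, C 5/64, D 1

Answer: D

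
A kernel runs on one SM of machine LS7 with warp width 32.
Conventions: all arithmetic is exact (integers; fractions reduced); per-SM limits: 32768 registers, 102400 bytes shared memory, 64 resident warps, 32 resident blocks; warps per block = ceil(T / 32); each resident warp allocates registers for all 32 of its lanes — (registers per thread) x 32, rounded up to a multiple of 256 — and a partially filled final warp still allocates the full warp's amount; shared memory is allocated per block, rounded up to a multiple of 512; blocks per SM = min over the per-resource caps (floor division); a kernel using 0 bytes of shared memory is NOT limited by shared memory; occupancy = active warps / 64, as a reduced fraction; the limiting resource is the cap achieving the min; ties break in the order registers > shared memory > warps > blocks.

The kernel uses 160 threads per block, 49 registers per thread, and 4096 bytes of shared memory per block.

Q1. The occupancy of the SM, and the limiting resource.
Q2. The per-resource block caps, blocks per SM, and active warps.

Answer: occupancy 15/64, limited by registers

registers: 3 blocks
shared memory: 25 blocks
warps: 12 blocks
blocks: 32 blocks

Answer: 3 blocks, 15 active warps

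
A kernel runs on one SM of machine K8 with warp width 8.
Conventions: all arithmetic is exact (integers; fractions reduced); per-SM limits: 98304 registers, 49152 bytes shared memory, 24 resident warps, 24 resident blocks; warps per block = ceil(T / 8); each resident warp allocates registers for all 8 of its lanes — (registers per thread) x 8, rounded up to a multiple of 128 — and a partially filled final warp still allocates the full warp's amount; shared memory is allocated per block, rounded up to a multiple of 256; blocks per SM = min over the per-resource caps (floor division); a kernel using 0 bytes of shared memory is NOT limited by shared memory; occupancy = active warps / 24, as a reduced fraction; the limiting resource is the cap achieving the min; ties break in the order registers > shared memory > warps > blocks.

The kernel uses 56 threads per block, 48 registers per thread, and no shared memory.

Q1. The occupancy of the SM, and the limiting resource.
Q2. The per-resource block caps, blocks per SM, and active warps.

Answer: occupancy 7/8, limited by warps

registers: 36 blocks
shared memory: no limit (kernel uses none)
warps: 3 blocks
blocks: 24 blocks

Answer: 3 blocks, 21 active warps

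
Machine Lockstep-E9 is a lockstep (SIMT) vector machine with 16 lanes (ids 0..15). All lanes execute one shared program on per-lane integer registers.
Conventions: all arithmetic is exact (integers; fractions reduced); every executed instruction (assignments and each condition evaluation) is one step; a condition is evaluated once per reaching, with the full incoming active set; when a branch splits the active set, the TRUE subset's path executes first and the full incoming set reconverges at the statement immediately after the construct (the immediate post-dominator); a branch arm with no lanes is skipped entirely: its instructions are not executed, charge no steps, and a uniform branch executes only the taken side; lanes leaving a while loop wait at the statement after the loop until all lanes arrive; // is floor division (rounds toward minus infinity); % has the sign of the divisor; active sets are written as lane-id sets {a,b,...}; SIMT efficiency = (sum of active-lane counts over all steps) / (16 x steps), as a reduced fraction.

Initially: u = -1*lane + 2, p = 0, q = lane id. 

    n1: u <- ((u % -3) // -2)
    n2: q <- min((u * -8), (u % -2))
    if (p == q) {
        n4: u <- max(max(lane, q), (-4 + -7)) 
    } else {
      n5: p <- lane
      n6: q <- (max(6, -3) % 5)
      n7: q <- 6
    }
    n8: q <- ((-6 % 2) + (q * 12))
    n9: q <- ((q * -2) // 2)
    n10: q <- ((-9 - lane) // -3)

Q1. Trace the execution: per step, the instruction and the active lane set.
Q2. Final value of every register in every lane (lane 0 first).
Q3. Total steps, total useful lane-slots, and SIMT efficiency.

step 0: u <- ((u % -3) // -2)        {0,1,2,3,4,5,6,7,8,9,10,11,12,13,14,15}
step 1: q <- min((u * -8), (u % -2)) {0,1,2,3,4,5,6,7,8,9,10,11,12,13,14,15}
step 2: eval (p == q)                {0,1,2,3,4,5,6,7,8,9,10,11,12,13,14,15}
step 3: u <- max(max(lane, q), (-4 + -7)) {0,2,3,5,6,8,9,11,12,14,15}
step 4: p <- lane                    {1,4,7,10,13}
step 5: q <- (max(6, -3) % 5)        {1,4,7,10,13}
step 6: q <- 6                       {1,4,7,10,13}
step 7: q <- ((-6 % 2) + (q * 12))   {0,1,2,3,4,5,6,7,8,9,10,11,12,13,14,15}
step 8: q <- ((q * -2) // 2)         {0,1,2,3,4,5,6,7,8,9,10,11,12,13,14,15}
step 9: q <- ((-9 - lane) // -3)     {0,1,2,3,4,5,6,7,8,9,10,11,12,13,14,15}

Answer: 10 steps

u: 0,1,2,3,1,5,6,1,8,9,1,11,12,1,14,15
p: 0,1,0,0,4,0,0,7,0,0,10,0,0,13,0,0
q: 3,3,3,4,4,4,5,5,5,6,6,6,7,7,7,8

steps = 10; useful = 122; efficiency = 122/160 = 61/80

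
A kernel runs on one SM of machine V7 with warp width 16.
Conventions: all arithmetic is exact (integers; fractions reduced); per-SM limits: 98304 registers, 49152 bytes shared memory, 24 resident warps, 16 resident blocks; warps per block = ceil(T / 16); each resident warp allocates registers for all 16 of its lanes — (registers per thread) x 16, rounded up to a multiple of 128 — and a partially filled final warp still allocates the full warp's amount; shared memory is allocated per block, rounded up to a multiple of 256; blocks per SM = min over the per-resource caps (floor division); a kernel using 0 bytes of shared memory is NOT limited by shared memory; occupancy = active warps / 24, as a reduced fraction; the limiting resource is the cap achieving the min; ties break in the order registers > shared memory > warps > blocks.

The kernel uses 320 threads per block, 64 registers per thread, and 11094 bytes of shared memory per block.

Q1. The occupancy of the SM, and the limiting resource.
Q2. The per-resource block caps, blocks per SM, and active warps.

Answer: occupancy 5/6, limited by warps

registers: 4 blocks
shared memory: 4 blocks
warps: 1 block
blocks: 16 blocks

Answer: 1 block, 20 active warps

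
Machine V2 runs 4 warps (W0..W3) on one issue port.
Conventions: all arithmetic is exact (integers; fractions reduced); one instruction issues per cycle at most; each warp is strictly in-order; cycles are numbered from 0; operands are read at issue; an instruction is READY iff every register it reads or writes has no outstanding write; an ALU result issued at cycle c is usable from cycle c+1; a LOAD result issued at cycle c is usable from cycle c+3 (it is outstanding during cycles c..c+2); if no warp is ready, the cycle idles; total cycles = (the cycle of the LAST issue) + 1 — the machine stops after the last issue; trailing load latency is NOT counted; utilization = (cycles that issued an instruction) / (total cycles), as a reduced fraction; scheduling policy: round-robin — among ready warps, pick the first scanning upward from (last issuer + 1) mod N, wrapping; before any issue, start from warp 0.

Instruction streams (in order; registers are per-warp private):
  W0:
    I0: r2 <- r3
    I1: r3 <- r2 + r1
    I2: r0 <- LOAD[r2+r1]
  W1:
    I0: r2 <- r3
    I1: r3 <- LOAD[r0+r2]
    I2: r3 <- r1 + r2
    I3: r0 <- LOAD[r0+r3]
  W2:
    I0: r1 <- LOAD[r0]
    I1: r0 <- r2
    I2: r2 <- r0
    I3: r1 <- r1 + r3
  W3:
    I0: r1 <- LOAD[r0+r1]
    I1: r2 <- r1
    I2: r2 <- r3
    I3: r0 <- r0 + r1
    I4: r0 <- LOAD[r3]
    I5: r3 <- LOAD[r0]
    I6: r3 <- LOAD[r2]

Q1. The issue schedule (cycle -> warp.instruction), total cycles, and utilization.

cycle 0: W0.I0
cycle 1: W1.I0
cycle 2: W2.I0
cycle 3: W3.I0
cycle 4: W0.I1
cycle 5: W1.I1
cycle 6: W2.I1
cycle 7: W3.I1
cycle 8: W0.I2
cycle 9: W1.I2
cycle 10: W2.I2
cycle 11: W3.I2
cycle 12: W1.I3
cycle 13: W2.I3
cycle 14: W3.I3
cycle 15: W3.I4
cycle 16: idle
cycle 17: idle
cycle 18: W3.I5
cycle 19: idle
cycle 20: idle
cycle 21: W3.I6

Answer: 22 cycles, utilization 9/11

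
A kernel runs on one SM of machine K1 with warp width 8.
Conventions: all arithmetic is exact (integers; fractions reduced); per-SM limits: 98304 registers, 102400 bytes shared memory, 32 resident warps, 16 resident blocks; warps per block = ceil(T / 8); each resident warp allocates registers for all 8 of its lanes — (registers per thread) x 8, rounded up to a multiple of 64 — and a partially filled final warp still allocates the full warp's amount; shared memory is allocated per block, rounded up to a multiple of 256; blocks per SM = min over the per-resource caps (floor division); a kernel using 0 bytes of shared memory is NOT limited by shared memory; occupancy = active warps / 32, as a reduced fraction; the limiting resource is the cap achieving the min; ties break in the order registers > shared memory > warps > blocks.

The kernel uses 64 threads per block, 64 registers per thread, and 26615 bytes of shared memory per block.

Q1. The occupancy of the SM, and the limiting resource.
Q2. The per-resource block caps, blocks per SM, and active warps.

Answer: occupancy 3/4, limited by shared memory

registers: 24 blocks
shared memory: 3 blocks
warps: 4 blocks
blocks: 16 blocks

Answer: 3 blocks, 24 active warps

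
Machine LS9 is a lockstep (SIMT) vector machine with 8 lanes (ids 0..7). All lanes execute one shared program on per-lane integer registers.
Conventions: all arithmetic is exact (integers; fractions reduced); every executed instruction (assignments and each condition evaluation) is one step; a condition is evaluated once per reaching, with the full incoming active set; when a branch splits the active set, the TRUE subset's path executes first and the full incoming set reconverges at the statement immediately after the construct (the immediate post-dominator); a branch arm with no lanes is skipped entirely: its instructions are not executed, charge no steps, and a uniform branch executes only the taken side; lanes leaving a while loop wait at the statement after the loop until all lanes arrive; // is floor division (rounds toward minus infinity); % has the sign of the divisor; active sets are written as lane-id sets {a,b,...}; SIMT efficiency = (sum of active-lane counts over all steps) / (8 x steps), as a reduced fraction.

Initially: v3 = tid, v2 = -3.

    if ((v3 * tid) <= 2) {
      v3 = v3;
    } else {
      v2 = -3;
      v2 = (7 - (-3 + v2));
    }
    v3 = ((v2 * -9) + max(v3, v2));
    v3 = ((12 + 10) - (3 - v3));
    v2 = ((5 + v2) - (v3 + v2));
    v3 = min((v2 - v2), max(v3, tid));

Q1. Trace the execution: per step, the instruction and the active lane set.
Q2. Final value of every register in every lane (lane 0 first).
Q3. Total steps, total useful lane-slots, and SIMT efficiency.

step 0: eval ((v3 * tid) <= 2)       {0,1,2,3,4,5,6,7}
step 1: v3 <- v3                     {0,1}
step 2: v2 <- -3                     {2,3,4,5,6,7}
step 3: v2 <- (7 - (-3 + v2))        {2,3,4,5,6,7}
step 4: v3 <- ((v2 * -9) + max(v3, v2)) {0,1,2,3,4,5,6,7}
step 5: v3 <- ((12 + 10) - (3 - v3)) {0,1,2,3,4,5,6,7}
step 6: v2 <- ((5 + v2) - (v3 + v2)) {0,1,2,3,4,5,6,7}
step 7: v3 <- min((v2 - v2), max(v3, tid)) {0,1,2,3,4,5,6,7}

Answer: 8 steps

v3: 0,0,0,0,0,0,0,0
v2: -41,-42,90,90,90,90,90,90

steps = 8; useful = 54; efficiency = 54/64 = 27/32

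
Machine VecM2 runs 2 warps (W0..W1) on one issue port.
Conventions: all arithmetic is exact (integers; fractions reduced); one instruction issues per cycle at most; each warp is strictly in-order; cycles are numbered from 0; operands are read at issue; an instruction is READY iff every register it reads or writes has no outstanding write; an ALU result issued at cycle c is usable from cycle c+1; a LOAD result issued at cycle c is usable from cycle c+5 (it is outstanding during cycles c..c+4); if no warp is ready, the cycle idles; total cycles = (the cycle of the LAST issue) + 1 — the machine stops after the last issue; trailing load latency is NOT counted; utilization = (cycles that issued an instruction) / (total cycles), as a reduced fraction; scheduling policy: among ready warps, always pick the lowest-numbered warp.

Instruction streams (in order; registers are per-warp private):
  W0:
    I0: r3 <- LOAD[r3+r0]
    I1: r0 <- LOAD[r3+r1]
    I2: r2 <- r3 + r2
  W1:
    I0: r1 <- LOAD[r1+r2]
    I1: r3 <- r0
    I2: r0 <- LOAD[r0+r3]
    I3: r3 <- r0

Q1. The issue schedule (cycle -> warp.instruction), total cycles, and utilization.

cycle 0: W0.I0
cycle 1: W1.I0
cycle 2: W1.I1
cycle 3: W1.I2
cycle 4: idle
cycle 5: W0.I1
cycle 6: W0.I2
cycle 7: idle
cycle 8: W1.I3

Answer: 9 cycles, utilization 7/9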